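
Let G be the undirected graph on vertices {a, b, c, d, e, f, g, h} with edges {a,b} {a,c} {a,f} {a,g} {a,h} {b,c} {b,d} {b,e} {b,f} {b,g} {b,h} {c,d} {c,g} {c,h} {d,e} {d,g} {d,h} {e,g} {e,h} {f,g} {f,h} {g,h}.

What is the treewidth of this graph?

A width-4 tree decomposition is:
Bags: B1 = {a, b, f, g, h}  B2 = {a, b, c, g, h}  B3 = {b, c, d, g, h}  B4 = {b, d, e, g, h}
Tree: B1–B2, B2–B3, B3–B4
Each bag holds 5 vertices, so the decomposition has width 4, which upper-bounds the treewidth. For the lower bound, the 5 vertices {b, d, e, g, h} are pairwise adjacent, and any tree decomposition puts a clique entirely inside one bag — forcing width ≥ 4. Hence tw(G) = 4 exactly.

4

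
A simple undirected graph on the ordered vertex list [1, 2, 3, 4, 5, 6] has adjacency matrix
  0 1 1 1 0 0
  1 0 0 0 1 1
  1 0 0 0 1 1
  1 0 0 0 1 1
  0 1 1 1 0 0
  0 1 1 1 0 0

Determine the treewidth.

3

A width-3 tree decomposition is:
Bags: B1 = {1, 2, 3, 4}  B2 = {2, 3, 4, 6}  B3 = {2, 3, 4, 5}
Tree: B1–B2, B2–B3
Every bag has size at most 4, so the width is 4 − 1 = 3 and tw(G) ≤ 3. For the lower bound: the 4 vertex sets {1,2}, {4,6}, {3}, {5} are disjoint, each induces a connected subgraph, and every pair is joined by at least one edge of G. Contracting each set to a single vertex therefore yields K_{4} as a minor, and since treewidth is minor-monotone, tw(G) ≥ tw(K_{4}) = 3. The upper and lower bounds meet at 3, so that is the treewidth.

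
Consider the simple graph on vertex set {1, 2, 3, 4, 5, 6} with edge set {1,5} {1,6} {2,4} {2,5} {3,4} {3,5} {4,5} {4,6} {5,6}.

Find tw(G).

A width-2 tree decomposition is:
Bags: B1 = {4, 5, 6}  B2 = {3, 4, 5}  B3 = {2, 4, 5}  B4 = {1, 5, 6}
Tree: B1–B2, B2–B3, B1–B4
Every bag has size at most 3, so the width is 3 − 1 = 2 and tw(G) ≤ 2. Conversely, {1, 5, 6} is a clique of size 3, and the vertices of any clique must share a bag in every tree decomposition; so some bag has ≥ 3 vertices and tw(G) ≥ 2. Therefore the treewidth is 2.

2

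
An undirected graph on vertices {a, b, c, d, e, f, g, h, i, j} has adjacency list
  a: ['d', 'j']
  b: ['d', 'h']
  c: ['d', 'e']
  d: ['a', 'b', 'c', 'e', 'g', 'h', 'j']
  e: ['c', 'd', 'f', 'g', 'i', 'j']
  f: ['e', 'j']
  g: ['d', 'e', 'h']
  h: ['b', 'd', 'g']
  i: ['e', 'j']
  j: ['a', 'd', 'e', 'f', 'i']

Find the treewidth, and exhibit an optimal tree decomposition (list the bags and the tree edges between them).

Treewidth 2.
Bags: B1 = {d, e, j}  B2 = {d, e, g}  B3 = {a, d, j}  B4 = {c, d, e}  B5 = {e, f, j}  B6 = {e, i, j}  B7 = {d, g, h}  B8 = {b, d, h}
Tree: B1–B2, B1–B3, B2–B4, B1–B5, B1–B6, B2–B7, B7–B8

Every bag has size at most 3, so the width is 3 − 1 = 2 and tw(G) ≤ 2. For the lower bound, the 3 vertices {d, e, g} are pairwise adjacent, and any tree decomposition puts a clique entirely inside one bag — forcing width ≥ 2. Hence tw(G) = 2 exactly.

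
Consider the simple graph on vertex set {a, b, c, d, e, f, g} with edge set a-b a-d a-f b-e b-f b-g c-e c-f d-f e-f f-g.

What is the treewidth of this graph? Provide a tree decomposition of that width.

Each bag holds 3 vertices, so the decomposition has width 2, which upper-bounds the treewidth. On the other hand G contains the 3-clique {a, d, f}. A clique must lie in a single bag of any decomposition, so no decomposition can have width below 2. Combining the bounds, tw(G) = 2.

Treewidth 2.
Bags: B1 = {a, b, f}  B2 = {b, e, f}  B3 = {a, d, f}  B4 = {b, f, g}  B5 = {c, e, f}
Tree: B1–B2, B1–B3, B2–B4, B2–B5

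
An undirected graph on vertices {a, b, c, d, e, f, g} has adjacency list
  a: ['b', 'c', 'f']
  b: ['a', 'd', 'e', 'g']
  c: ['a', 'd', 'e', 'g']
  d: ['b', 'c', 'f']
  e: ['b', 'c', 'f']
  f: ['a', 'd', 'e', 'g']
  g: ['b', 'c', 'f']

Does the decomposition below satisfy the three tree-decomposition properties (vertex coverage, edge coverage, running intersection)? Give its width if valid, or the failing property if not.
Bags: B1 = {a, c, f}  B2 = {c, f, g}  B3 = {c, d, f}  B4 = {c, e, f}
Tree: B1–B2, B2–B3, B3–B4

A tree decomposition must satisfy three properties: every vertex lies in some bag; for every edge, both endpoints lie together in some bag; and for every vertex, the bags containing it form a connected subtree. Here vertex b appears in no bag, so the decomposition is invalid.

No — vertex b appears in no bag.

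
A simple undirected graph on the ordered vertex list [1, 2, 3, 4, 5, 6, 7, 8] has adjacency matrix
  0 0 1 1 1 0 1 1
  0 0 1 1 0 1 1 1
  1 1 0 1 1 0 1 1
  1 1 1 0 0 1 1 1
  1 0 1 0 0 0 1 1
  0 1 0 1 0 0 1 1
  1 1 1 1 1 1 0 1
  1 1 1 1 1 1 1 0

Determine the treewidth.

A width-4 tree decomposition is:
Bags: B1 = {2, 3, 4, 7, 8}  B2 = {2, 4, 6, 7, 8}  B3 = {1, 3, 4, 7, 8}  B4 = {1, 3, 5, 7, 8}
Tree: B1–B2, B1–B3, B3–B4
Each bag holds 5 vertices, so the decomposition has width 4, which upper-bounds the treewidth. On the other hand G contains the 5-clique {1, 3, 4, 7, 8}. A clique must lie in a single bag of any decomposition, so no decomposition can have width below 4. Therefore the treewidth is 4.

4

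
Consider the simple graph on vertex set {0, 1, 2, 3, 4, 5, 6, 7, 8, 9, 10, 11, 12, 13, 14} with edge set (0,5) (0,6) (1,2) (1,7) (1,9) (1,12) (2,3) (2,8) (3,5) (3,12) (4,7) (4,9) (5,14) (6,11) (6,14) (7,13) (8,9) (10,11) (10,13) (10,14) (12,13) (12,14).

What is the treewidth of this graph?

A width-3 tree decomposition is:
Bags: B1 = {0, 6, 10, 11}  B2 = {0, 6, 10, 14}  B3 = {0, 5, 10, 14}  B4 = {5, 10, 13, 14}  B5 = {5, 12, 13, 14}  B6 = {3, 5, 12, 13}  B7 = {3, 7, 12, 13}  B8 = {1, 3, 7, 12}  B9 = {1, 2, 3, 7}  B10 = {1, 2, 4, 7}  B11 = {1, 2, 4, 9}  B12 = {2, 4, 8, 9}
Tree: B1–B2, B2–B3, B3–B4, B4–B5, B5–B6, B6–B7, B7–B8, B8–B9, B9–B10, B10–B11, B11–B12
The largest bag has 4 vertices, giving width 3; this decomposition certifies tw(G) ≤ 3. For the lower bound: the 4 vertex sets {0,6,11}, {10}, {14}, {3,5,12,13} are disjoint, each induces a connected subgraph, and every pair is joined by at least one edge of G. Contracting each set to a single vertex therefore yields K_{4} as a minor, and since treewidth is minor-monotone, tw(G) ≥ tw(K_{4}) = 3. Combining the bounds, tw(G) = 3.

3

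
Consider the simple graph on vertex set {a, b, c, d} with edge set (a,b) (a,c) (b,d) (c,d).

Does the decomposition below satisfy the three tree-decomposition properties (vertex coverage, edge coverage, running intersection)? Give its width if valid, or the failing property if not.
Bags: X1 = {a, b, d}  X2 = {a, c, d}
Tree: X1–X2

Checking the three conditions: (i) the bags cover all of {a, b, c, d}; (ii) for each edge, some bag contains both endpoints; (iii) the bags containing any fixed vertex form a subtree. All hold, so the decomposition is valid with width 3 − 1 = 2.

Yes; width 2.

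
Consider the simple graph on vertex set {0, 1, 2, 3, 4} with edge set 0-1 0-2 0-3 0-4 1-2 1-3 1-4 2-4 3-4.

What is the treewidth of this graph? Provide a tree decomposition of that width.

Each bag holds 4 vertices, so the decomposition has width 3, which upper-bounds the treewidth. Conversely, {0, 1, 2, 4} is a clique of size 4, and the vertices of any clique must share a bag in every tree decomposition; so some bag has ≥ 4 vertices and tw(G) ≥ 3. The upper and lower bounds meet at 3, so that is the treewidth.

Treewidth 3.
Bags: B1 = {0, 1, 2, 4}  B2 = {0, 1, 3, 4}
Tree: B1–B2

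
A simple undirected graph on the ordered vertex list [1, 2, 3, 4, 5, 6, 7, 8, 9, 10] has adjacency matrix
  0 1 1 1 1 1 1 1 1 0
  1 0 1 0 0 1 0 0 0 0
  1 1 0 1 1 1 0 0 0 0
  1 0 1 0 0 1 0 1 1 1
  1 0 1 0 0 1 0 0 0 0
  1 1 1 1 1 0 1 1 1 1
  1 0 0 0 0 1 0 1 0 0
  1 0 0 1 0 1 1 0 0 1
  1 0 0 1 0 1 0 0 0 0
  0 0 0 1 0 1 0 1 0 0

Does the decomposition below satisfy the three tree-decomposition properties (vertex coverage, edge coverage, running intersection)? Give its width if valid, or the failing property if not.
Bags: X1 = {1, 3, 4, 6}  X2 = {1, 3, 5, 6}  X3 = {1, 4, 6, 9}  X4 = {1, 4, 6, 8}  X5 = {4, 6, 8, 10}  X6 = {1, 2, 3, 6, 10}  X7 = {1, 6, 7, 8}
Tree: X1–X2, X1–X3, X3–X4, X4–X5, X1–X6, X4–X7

No — bags containing vertex 10 are not connected in the tree.

A tree decomposition must satisfy three properties: every vertex lies in some bag; for every edge, both endpoints lie together in some bag; and for every vertex, the bags containing it form a connected subtree. Here bags containing vertex 10 are not connected in the tree, so the decomposition is invalid.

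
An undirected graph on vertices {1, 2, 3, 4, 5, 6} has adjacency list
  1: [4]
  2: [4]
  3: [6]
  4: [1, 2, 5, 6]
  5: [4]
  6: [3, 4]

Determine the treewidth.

A width-1 tree decomposition is:
Bags: B1 = {3, 6}  B2 = {4, 6}  B3 = {2, 4}  B4 = {1, 4}  B5 = {4, 5}
Tree: B1–B2, B2–B3, B3–B4, B3–B5
Each bag holds 2 vertices, so the decomposition has width 1, which upper-bounds the treewidth. G has an edge, so its treewidth is at least 1. The upper and lower bounds meet at 1, so that is the treewidth.

1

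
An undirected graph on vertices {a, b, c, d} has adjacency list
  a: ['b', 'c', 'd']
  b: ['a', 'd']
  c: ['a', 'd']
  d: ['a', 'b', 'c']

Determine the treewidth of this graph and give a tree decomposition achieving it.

Treewidth 2.
Bags: B1 = {a, b, d}  B2 = {a, c, d}
Tree: B1–B2

Every bag has size at most 3, so the width is 3 − 1 = 2 and tw(G) ≤ 2. On the other hand G contains the 3-clique {a, c, d}. A clique must lie in a single bag of any decomposition, so no decomposition can have width below 2. Therefore the treewidth is 2.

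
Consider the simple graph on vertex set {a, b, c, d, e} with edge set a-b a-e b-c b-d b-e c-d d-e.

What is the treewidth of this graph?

2

A width-2 tree decomposition is:
Bags: B1 = {b, d, e}  B2 = {b, c, d}  B3 = {a, b, e}
Tree: B1–B2, B1–B3
The largest bag has 3 vertices, giving width 2; this decomposition certifies tw(G) ≤ 2. For the lower bound, the 3 vertices {b, d, e} are pairwise adjacent, and any tree decomposition puts a clique entirely inside one bag — forcing width ≥ 2. Therefore the treewidth is 2.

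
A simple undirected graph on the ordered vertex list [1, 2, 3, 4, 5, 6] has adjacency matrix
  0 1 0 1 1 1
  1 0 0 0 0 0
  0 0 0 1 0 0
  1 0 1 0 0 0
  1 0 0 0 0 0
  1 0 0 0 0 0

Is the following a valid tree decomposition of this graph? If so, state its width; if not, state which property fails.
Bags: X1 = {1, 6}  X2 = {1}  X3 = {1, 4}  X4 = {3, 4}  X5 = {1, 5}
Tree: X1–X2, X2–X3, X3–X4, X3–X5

No — vertex 2 appears in no bag.

A tree decomposition must satisfy three properties: every vertex lies in some bag; for every edge, both endpoints lie together in some bag; and for every vertex, the bags containing it form a connected subtree. Here vertex 2 appears in no bag, so the decomposition is invalid.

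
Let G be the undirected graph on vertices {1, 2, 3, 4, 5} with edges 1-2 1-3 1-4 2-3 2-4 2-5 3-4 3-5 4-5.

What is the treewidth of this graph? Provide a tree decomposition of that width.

Every bag has size at most 4, so the width is 4 − 1 = 3 and tw(G) ≤ 3. For the lower bound, the 4 vertices {1, 2, 3, 4} are pairwise adjacent, and any tree decomposition puts a clique entirely inside one bag — forcing width ≥ 3. The upper and lower bounds meet at 3, so that is the treewidth.

Treewidth 3.
One such decomposition:
Bags: B1 = {2, 3, 4, 5}  B2 = {1, 2, 3, 4}
Tree: B1–B2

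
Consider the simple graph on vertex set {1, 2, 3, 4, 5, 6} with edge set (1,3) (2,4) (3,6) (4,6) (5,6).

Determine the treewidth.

A width-1 tree decomposition is:
Bags: B1 = {4, 6}  B2 = {3, 6}  B3 = {1, 3}  B4 = {5, 6}  B5 = {2, 4}
Tree: B1–B2, B2–B3, B2–B4, B1–B5
Every bag has size at most 2, so the width is 2 − 1 = 1 and tw(G) ≤ 1. G has an edge, so its treewidth is at least 1. Hence tw(G) = 1 exactly.

1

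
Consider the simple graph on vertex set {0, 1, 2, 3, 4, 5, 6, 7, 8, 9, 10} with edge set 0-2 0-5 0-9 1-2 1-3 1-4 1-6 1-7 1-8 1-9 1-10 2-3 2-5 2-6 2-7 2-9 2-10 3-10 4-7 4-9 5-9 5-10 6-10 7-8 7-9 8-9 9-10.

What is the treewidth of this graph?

A width-3 tree decomposition is:
Bags: B1 = {1, 2, 9, 10}  B2 = {1, 2, 6, 10}  B3 = {1, 2, 7, 9}  B4 = {2, 5, 9, 10}  B5 = {0, 2, 5, 9}  B6 = {1, 4, 7, 9}  B7 = {1, 7, 8, 9}  B8 = {1, 2, 3, 10}
Tree: B1–B2, B1–B3, B1–B4, B4–B5, B3–B6, B6–B7, B2–B8
Each bag holds 4 vertices, so the decomposition has width 3, which upper-bounds the treewidth. For the lower bound, the 4 vertices {0, 2, 5, 9} are pairwise adjacent, and any tree decomposition puts a clique entirely inside one bag — forcing width ≥ 3. Combining the bounds, tw(G) = 3.

3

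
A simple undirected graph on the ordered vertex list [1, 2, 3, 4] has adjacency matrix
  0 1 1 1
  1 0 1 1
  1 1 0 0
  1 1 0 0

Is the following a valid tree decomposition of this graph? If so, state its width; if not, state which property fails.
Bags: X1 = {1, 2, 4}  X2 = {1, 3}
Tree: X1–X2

A tree decomposition must satisfy three properties: every vertex lies in some bag; for every edge, both endpoints lie together in some bag; and for every vertex, the bags containing it form a connected subtree. Here edge (2,3) lies in no bag, so the decomposition is invalid.

No — edge (2,3) lies in no bag.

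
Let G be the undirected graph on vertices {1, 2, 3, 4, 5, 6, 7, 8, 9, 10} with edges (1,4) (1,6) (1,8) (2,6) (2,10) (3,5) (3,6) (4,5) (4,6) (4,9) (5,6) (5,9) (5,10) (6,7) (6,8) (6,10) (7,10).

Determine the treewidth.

A width-2 tree decomposition is:
Bags: B1 = {4, 5, 9}  B2 = {4, 5, 6}  B3 = {1, 4, 6}  B4 = {3, 5, 6}  B5 = {5, 6, 10}  B6 = {1, 6, 8}  B7 = {2, 6, 10}  B8 = {6, 7, 10}
Tree: B1–B2, B2–B3, B2–B4, B2–B5, B3–B6, B5–B7, B7–B8
The largest bag has 3 vertices, giving width 2; this decomposition certifies tw(G) ≤ 2. For the lower bound, the 3 vertices {4, 5, 9} are pairwise adjacent, and any tree decomposition puts a clique entirely inside one bag — forcing width ≥ 2. Combining the bounds, tw(G) = 2.

2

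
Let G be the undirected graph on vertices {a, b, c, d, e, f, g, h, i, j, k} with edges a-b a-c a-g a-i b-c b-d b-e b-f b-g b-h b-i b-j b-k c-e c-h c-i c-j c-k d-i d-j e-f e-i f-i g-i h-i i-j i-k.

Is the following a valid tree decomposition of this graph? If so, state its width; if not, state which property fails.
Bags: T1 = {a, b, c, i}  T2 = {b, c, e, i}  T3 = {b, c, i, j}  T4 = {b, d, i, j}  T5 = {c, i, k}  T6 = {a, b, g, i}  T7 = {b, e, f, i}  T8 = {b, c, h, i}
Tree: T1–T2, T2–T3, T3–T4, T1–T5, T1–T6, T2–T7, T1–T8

A tree decomposition must satisfy three properties: every vertex lies in some bag; for every edge, both endpoints lie together in some bag; and for every vertex, the bags containing it form a connected subtree. Here edge (b,k) lies in no bag, so the decomposition is invalid.

No — edge (b,k) lies in no bag.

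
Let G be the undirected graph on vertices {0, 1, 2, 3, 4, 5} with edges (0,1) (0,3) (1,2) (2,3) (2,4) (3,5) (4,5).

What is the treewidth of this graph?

A width-2 tree decomposition is:
Bags: B1 = {0, 1, 3}  B2 = {1, 2, 3}  B3 = {2, 3, 5}  B4 = {2, 4, 5}
Tree: B1–B2, B2–B3, B3–B4
Each bag holds 3 vertices, so the decomposition has width 2, which upper-bounds the treewidth. For the lower bound, G contains the cycle 0–1–2–3–0, so G is not a forest; only forests have treewidth ≤ 1, hence tw(G) ≥ 2. The upper and lower bounds meet at 2, so that is the treewidth.

2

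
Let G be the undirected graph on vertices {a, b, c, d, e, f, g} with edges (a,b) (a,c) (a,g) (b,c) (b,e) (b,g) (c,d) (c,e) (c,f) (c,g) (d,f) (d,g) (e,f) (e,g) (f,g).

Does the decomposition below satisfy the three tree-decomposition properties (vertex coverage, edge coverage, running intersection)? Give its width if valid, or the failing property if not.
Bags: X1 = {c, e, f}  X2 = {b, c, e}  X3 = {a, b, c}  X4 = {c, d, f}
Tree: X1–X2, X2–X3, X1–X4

A tree decomposition must satisfy three properties: every vertex lies in some bag; for every edge, both endpoints lie together in some bag; and for every vertex, the bags containing it form a connected subtree. Here vertex g appears in no bag, so the decomposition is invalid.

No — vertex g appears in no bag.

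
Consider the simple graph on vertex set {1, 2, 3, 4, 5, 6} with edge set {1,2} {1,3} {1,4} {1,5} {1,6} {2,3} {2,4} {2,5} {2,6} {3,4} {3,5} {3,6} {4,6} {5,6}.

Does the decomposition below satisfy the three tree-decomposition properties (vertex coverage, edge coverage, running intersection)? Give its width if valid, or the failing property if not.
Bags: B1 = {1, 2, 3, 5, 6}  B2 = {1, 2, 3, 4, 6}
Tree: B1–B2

Checking the three conditions: (i) the bags cover all of {1, 2, 3, 4, 5, 6}; (ii) for each edge, some bag contains both endpoints; (iii) the bags containing any fixed vertex form a subtree. All hold, so the decomposition is valid with width 5 − 1 = 4.

Yes; width 4.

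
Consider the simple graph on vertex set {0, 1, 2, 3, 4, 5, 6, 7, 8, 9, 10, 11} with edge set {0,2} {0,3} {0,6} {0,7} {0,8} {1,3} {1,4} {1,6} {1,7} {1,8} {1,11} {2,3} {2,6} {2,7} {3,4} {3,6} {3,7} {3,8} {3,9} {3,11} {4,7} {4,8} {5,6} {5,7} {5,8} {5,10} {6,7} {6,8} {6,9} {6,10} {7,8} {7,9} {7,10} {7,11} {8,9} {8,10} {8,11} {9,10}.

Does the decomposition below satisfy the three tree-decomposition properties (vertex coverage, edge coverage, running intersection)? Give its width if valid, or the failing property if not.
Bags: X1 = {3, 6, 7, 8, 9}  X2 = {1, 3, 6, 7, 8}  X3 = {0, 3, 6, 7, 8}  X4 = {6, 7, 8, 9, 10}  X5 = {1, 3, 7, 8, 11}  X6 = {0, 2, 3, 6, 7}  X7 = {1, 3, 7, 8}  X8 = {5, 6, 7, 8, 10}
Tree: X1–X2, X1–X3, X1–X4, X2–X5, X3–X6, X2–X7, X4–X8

A tree decomposition must satisfy three properties: every vertex lies in some bag; for every edge, both endpoints lie together in some bag; and for every vertex, the bags containing it form a connected subtree. Here vertex 4 appears in no bag, so the decomposition is invalid.

No — vertex 4 appears in no bag.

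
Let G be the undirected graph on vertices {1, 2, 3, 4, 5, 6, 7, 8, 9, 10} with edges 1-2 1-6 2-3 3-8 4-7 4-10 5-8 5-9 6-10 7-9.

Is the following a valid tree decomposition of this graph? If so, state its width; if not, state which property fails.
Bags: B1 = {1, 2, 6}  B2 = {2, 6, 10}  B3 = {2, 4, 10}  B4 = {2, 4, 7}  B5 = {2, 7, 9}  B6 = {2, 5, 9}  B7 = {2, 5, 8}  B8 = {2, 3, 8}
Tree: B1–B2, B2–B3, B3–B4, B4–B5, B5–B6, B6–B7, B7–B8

Yes; width 2.

Checking the three conditions: (i) the bags cover all of {1, 2, 3, 4, 5, 6, 7, 8, 9, 10}; (ii) for each edge, some bag contains both endpoints; (iii) the bags containing any fixed vertex form a subtree. All hold, so the decomposition is valid with width 3 − 1 = 2.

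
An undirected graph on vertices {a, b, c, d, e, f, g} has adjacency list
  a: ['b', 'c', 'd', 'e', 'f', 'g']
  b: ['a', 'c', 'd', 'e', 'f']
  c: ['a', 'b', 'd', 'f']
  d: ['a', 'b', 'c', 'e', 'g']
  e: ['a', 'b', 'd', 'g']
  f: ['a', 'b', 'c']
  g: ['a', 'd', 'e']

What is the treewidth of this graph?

A width-3 tree decomposition is:
Bags: B1 = {a, b, c, d}  B2 = {a, b, d, e}  B3 = {a, d, e, g}  B4 = {a, b, c, f}
Tree: B1–B2, B2–B3, B1–B4
Every bag has size at most 4, so the width is 4 − 1 = 3 and tw(G) ≤ 3. For the lower bound, the 4 vertices {a, d, e, g} are pairwise adjacent, and any tree decomposition puts a clique entirely inside one bag — forcing width ≥ 3. Combining the bounds, tw(G) = 3.

3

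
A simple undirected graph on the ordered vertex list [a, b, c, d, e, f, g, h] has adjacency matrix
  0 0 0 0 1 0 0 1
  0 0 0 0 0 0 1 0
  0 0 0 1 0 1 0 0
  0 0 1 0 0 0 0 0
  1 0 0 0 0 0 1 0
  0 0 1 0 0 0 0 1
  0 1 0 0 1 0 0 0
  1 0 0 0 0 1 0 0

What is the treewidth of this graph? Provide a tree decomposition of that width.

Treewidth 1.
One such decomposition:
Bags: B1 = {b, g}  B2 = {e, g}  B3 = {a, e}  B4 = {a, h}  B5 = {f, h}  B6 = {c, f}  B7 = {c, d}
Tree: B1–B2, B2–B3, B3–B4, B4–B5, B5–B6, B6–B7

The largest bag has 2 vertices, giving width 1; this decomposition certifies tw(G) ≤ 1. Since G has at least one edge (e.g. b–g), it is not an edgeless graph, so tw(G) ≥ 1. Combining the bounds, tw(G) = 1.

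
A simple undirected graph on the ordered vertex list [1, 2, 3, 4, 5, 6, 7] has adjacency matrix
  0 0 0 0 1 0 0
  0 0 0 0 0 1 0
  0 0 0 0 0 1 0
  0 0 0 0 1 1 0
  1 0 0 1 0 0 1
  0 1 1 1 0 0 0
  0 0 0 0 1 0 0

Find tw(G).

1

A width-1 tree decomposition is:
Bags: B1 = {4, 6}  B2 = {4, 5}  B3 = {1, 5}  B4 = {3, 6}  B5 = {5, 7}  B6 = {2, 6}
Tree: B1–B2, B2–B3, B1–B4, B2–B5, B1–B6
Every bag has size at most 2, so the width is 2 − 1 = 1 and tw(G) ≤ 1. Any graph with an edge has treewidth ≥ 1, and G has the edge 4–6. Hence tw(G) = 1 exactly.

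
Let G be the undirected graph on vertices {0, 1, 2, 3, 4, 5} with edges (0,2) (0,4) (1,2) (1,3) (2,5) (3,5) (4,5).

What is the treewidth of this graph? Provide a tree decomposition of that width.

Each bag holds 3 vertices, so the decomposition has width 2, which upper-bounds the treewidth. The edges 3–1–2–5–3 form a cycle, so G is not a tree and its treewidth is at least 2. The upper and lower bounds meet at 2, so that is the treewidth.

Treewidth 2.
One such decomposition:
Bags: B1 = {1, 3, 5}  B2 = {1, 2, 5}  B3 = {2, 4, 5}  B4 = {0, 2, 4}
Tree: B1–B2, B2–B3, B3–B4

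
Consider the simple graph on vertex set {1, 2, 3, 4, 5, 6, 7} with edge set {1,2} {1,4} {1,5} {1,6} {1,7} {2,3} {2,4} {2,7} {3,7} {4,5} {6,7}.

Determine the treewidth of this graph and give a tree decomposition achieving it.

Every bag has size at most 3, so the width is 3 − 1 = 2 and tw(G) ≤ 2. On the other hand G contains the 3-clique {1, 2, 4}. A clique must lie in a single bag of any decomposition, so no decomposition can have width below 2. The upper and lower bounds meet at 2, so that is the treewidth.

Treewidth 2.
One optimal decomposition is:
Bags: B1 = {2, 3, 7}  B2 = {1, 2, 7}  B3 = {1, 2, 4}  B4 = {1, 4, 5}  B5 = {1, 6, 7}
Tree: B1–B2, B2–B3, B3–B4, B2–B5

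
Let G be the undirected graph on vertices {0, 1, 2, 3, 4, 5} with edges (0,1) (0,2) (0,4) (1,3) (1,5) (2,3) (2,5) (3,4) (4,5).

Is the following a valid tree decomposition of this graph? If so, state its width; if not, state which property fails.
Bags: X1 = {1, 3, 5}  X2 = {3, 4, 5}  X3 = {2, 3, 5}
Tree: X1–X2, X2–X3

No — vertex 0 appears in no bag.

A tree decomposition must satisfy three properties: every vertex lies in some bag; for every edge, both endpoints lie together in some bag; and for every vertex, the bags containing it form a connected subtree. Here vertex 0 appears in no bag, so the decomposition is invalid.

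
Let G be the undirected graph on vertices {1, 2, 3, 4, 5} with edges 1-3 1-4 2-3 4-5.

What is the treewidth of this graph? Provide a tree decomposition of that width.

Treewidth 1.
Bags: B1 = {2, 3}  B2 = {1, 3}  B3 = {1, 4}  B4 = {4, 5}
Tree: B1–B2, B2–B3, B3–B4

Each bag holds 2 vertices, so the decomposition has width 1, which upper-bounds the treewidth. Any graph with an edge has treewidth ≥ 1, and G has the edge 2–3. Combining the bounds, tw(G) = 1.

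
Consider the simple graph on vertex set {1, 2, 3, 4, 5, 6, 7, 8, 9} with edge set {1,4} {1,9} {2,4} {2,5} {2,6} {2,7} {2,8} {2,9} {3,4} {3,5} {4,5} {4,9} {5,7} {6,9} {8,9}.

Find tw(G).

A width-2 tree decomposition is:
Bags: B1 = {2, 4, 5}  B2 = {2, 4, 9}  B3 = {3, 4, 5}  B4 = {2, 6, 9}  B5 = {2, 8, 9}  B6 = {1, 4, 9}  B7 = {2, 5, 7}
Tree: B1–B2, B1–B3, B2–B4, B4–B5, B2–B6, B1–B7
The largest bag has 3 vertices, giving width 2; this decomposition certifies tw(G) ≤ 2. On the other hand G contains the 3-clique {1, 4, 9}. A clique must lie in a single bag of any decomposition, so no decomposition can have width below 2. Therefore the treewidth is 2.

2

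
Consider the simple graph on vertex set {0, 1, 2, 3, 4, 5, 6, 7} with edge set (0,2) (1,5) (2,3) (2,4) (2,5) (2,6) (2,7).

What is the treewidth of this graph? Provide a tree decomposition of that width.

Each bag holds 2 vertices, so the decomposition has width 1, which upper-bounds the treewidth. G has an edge, so its treewidth is at least 1. Hence tw(G) = 1 exactly.

Treewidth 1.
One such decomposition:
Bags: B1 = {2, 3}  B2 = {0, 2}  B3 = {2, 5}  B4 = {2, 4}  B5 = {2, 7}  B6 = {2, 6}  B7 = {1, 5}
Tree: B1–B2, B1–B3, B2–B4, B1–B5, B4–B6, B3–B7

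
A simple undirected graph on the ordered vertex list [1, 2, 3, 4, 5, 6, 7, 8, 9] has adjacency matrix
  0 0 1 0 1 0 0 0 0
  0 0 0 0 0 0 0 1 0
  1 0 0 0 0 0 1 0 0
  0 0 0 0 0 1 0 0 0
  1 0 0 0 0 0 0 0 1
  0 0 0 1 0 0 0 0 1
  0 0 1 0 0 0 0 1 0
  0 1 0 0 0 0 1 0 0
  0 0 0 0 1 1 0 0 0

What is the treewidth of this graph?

1

A width-1 tree decomposition is:
Bags: B1 = {2, 8}  B2 = {7, 8}  B3 = {3, 7}  B4 = {1, 3}  B5 = {1, 5}  B6 = {5, 9}  B7 = {6, 9}  B8 = {4, 6}
Tree: B1–B2, B2–B3, B3–B4, B4–B5, B5–B6, B6–B7, B7–B8
Each bag holds 2 vertices, so the decomposition has width 1, which upper-bounds the treewidth. Since G has at least one edge (e.g. 2–8), it is not an edgeless graph, so tw(G) ≥ 1. Therefore the treewidth is 1.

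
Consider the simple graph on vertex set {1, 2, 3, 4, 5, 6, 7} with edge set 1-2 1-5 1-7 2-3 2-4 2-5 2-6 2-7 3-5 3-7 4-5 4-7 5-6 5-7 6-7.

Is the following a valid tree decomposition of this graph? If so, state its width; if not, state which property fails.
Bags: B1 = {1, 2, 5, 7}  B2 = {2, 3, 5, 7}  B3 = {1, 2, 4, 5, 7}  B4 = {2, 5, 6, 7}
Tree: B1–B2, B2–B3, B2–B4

A tree decomposition must satisfy three properties: every vertex lies in some bag; for every edge, both endpoints lie together in some bag; and for every vertex, the bags containing it form a connected subtree. Here bags containing vertex 1 are not connected in the tree, so the decomposition is invalid.

No — bags containing vertex 1 are not connected in the tree.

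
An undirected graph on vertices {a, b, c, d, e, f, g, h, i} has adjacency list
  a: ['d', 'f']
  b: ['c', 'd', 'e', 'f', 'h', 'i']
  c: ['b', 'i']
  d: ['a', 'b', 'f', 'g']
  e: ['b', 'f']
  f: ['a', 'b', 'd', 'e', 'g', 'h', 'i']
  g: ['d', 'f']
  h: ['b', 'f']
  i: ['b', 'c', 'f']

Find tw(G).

2

A width-2 tree decomposition is:
Bags: B1 = {b, d, f}  B2 = {b, e, f}  B3 = {b, f, i}  B4 = {a, d, f}  B5 = {d, f, g}  B6 = {b, f, h}  B7 = {b, c, i}
Tree: B1–B2, B2–B3, B1–B4, B1–B5, B3–B6, B3–B7
Every bag has size at most 3, so the width is 3 − 1 = 2 and tw(G) ≤ 2. Conversely, {b, c, i} is a clique of size 3, and the vertices of any clique must share a bag in every tree decomposition; so some bag has ≥ 3 vertices and tw(G) ≥ 2. The upper and lower bounds meet at 2, so that is the treewidth.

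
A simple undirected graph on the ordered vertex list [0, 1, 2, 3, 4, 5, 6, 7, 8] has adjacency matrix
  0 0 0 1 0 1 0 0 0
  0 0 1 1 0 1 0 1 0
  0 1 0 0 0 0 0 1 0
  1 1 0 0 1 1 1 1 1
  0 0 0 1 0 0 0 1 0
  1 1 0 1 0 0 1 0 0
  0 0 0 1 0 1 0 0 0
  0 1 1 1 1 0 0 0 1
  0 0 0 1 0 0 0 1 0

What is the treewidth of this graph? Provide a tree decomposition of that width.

Each bag holds 3 vertices, so the decomposition has width 2, which upper-bounds the treewidth. For the lower bound, the 3 vertices {1, 2, 7} are pairwise adjacent, and any tree decomposition puts a clique entirely inside one bag — forcing width ≥ 2. Hence tw(G) = 2 exactly.

Treewidth 2.
Bags: B1 = {3, 5, 6}  B2 = {1, 3, 5}  B3 = {1, 3, 7}  B4 = {3, 7, 8}  B5 = {0, 3, 5}  B6 = {1, 2, 7}  B7 = {3, 4, 7}
Tree: B1–B2, B2–B3, B3–B4, B1–B5, B3–B6, B3–B7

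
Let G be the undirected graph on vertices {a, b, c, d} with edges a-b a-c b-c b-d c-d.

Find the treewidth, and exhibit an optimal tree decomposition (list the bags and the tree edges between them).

Treewidth 2.
One such decomposition:
Bags: B1 = {b, c, d}  B2 = {a, b, c}
Tree: B1–B2

The largest bag has 3 vertices, giving width 2; this decomposition certifies tw(G) ≤ 2. Conversely, {b, c, d} is a clique of size 3, and the vertices of any clique must share a bag in every tree decomposition; so some bag has ≥ 3 vertices and tw(G) ≥ 2. The upper and lower bounds meet at 2, so that is the treewidth.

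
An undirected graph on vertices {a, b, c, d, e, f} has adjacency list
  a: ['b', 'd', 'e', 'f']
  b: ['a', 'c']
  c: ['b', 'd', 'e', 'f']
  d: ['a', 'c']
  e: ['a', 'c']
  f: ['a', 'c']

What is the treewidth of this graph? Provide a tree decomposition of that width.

Treewidth 2.
One optimal decomposition is:
Bags: B1 = {a, c, e}  B2 = {a, c, f}  B3 = {a, c, d}  B4 = {a, b, c}
Tree: B1–B2, B2–B3, B3–B4

The largest bag has 3 vertices, giving width 2; this decomposition certifies tw(G) ≤ 2. Since e–a–f–c–e is a cycle in G, G is not acyclic. Forests are exactly the graphs of treewidth ≤ 1, so tw(G) ≥ 2. Combining the bounds, tw(G) = 2.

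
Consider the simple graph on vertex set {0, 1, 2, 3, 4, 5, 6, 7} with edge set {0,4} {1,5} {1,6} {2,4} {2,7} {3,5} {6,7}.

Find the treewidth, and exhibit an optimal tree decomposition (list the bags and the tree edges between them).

The largest bag has 2 vertices, giving width 1; this decomposition certifies tw(G) ≤ 1. Any graph with an edge has treewidth ≥ 1, and G has the edge 0–4. The upper and lower bounds meet at 1, so that is the treewidth.

Treewidth 1.
One such decomposition:
Bags: B1 = {0, 4}  B2 = {2, 4}  B3 = {2, 7}  B4 = {6, 7}  B5 = {1, 6}  B6 = {1, 5}  B7 = {3, 5}
Tree: B1–B2, B2–B3, B3–B4, B4–B5, B5–B6, B6–B7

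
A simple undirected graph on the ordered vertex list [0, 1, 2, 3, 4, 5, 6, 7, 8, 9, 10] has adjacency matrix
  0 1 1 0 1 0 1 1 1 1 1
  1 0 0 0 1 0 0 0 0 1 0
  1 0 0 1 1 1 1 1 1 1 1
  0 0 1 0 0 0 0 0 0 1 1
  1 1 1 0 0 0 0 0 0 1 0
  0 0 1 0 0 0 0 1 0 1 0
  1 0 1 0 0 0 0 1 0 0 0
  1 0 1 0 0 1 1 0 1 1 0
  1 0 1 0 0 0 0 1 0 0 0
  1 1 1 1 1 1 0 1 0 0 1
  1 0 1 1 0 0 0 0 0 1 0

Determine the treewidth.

3

A width-3 tree decomposition is:
Bags: B1 = {0, 2, 7, 9}  B2 = {0, 2, 9, 10}  B3 = {0, 2, 6, 7}  B4 = {2, 3, 9, 10}  B5 = {0, 2, 4, 9}  B6 = {2, 5, 7, 9}  B7 = {0, 2, 7, 8}  B8 = {0, 1, 4, 9}
Tree: B1–B2, B1–B3, B2–B4, B1–B5, B1–B6, B1–B7, B5–B8
The largest bag has 4 vertices, giving width 3; this decomposition certifies tw(G) ≤ 3. For the lower bound, the 4 vertices {0, 1, 4, 9} are pairwise adjacent, and any tree decomposition puts a clique entirely inside one bag — forcing width ≥ 3. The upper and lower bounds meet at 3, so that is the treewidth.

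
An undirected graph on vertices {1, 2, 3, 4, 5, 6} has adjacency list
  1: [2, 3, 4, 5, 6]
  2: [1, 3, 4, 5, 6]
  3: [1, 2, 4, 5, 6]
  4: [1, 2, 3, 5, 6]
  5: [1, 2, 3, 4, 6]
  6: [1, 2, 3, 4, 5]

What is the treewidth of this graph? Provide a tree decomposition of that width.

Treewidth 5.
Bags: B1 = {1, 2, 3, 4, 5, 6}
Tree: (single bag)

A single bag containing all 6 vertices is trivially a valid decomposition of width 5. Conversely, {1, 2, 3, 4, 5, 6} is a clique of size 6, and the vertices of any clique must share a bag in every tree decomposition; so some bag has ≥ 6 vertices and tw(G) ≥ 5. Hence tw(G) = 5 exactly.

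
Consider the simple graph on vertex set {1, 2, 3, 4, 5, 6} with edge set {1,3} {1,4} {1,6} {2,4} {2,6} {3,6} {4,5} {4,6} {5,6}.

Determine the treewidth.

2

A width-2 tree decomposition is:
Bags: B1 = {1, 4, 6}  B2 = {4, 5, 6}  B3 = {2, 4, 6}  B4 = {1, 3, 6}
Tree: B1–B2, B2–B3, B1–B4
Every bag has size at most 3, so the width is 3 − 1 = 2 and tw(G) ≤ 2. For the lower bound, the 3 vertices {1, 3, 6} are pairwise adjacent, and any tree decomposition puts a clique entirely inside one bag — forcing width ≥ 2. Hence tw(G) = 2 exactly.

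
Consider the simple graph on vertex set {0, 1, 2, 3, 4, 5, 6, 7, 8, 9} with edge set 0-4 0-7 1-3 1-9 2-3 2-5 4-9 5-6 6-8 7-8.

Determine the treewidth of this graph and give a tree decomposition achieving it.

Treewidth 2.
One optimal decomposition is:
Bags: B1 = {0, 4, 9}  B2 = {0, 1, 9}  B3 = {0, 1, 3}  B4 = {0, 2, 3}  B5 = {0, 2, 5}  B6 = {0, 5, 6}  B7 = {0, 6, 8}  B8 = {0, 7, 8}
Tree: B1–B2, B2–B3, B3–B4, B4–B5, B5–B6, B6–B7, B7–B8

Each bag holds 3 vertices, so the decomposition has width 2, which upper-bounds the treewidth. Since 0–4–9–1–3–2–5–6–8–7–0 is a cycle in G, G is not acyclic. Forests are exactly the graphs of treewidth ≤ 1, so tw(G) ≥ 2. Hence tw(G) = 2 exactly.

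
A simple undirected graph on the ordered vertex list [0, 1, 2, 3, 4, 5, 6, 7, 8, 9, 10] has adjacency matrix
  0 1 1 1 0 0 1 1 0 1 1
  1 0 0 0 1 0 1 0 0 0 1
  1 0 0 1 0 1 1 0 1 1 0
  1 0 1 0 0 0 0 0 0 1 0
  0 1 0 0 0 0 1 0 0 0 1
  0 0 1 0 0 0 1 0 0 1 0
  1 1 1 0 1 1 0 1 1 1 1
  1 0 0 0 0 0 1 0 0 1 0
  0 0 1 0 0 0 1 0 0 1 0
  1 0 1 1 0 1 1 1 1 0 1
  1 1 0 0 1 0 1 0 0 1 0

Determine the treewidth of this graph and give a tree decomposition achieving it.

Each bag holds 4 vertices, so the decomposition has width 3, which upper-bounds the treewidth. On the other hand G contains the 4-clique {0, 2, 3, 9}. A clique must lie in a single bag of any decomposition, so no decomposition can have width below 3. Combining the bounds, tw(G) = 3.

Treewidth 3.
One such decomposition:
Bags: B1 = {0, 1, 6, 10}  B2 = {0, 6, 9, 10}  B3 = {0, 2, 6, 9}  B4 = {2, 5, 6, 9}  B5 = {0, 6, 7, 9}  B6 = {2, 6, 8, 9}  B7 = {0, 2, 3, 9}  B8 = {1, 4, 6, 10}
Tree: B1–B2, B2–B3, B3–B4, B3–B5, B4–B6, B3–B7, B1–B8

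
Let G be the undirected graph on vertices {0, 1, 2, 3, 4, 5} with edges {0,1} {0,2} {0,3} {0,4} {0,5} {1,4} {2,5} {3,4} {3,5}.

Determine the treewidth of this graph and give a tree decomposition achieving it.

Treewidth 2.
One such decomposition:
Bags: B1 = {0, 2, 5}  B2 = {0, 3, 5}  B3 = {0, 3, 4}  B4 = {0, 1, 4}
Tree: B1–B2, B2–B3, B3–B4

The largest bag has 3 vertices, giving width 2; this decomposition certifies tw(G) ≤ 2. Conversely, {0, 1, 4} is a clique of size 3, and the vertices of any clique must share a bag in every tree decomposition; so some bag has ≥ 3 vertices and tw(G) ≥ 2. Hence tw(G) = 2 exactly.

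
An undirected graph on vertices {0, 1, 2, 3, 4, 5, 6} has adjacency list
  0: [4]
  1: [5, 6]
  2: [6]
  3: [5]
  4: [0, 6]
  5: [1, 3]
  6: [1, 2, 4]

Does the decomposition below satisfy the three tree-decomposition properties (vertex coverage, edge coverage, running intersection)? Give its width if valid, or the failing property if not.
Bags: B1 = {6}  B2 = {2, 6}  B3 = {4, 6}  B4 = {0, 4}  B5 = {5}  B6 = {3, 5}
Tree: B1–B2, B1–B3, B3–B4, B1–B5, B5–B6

No — vertex 1 appears in no bag.

A tree decomposition must satisfy three properties: every vertex lies in some bag; for every edge, both endpoints lie together in some bag; and for every vertex, the bags containing it form a connected subtree. Here vertex 1 appears in no bag, so the decomposition is invalid.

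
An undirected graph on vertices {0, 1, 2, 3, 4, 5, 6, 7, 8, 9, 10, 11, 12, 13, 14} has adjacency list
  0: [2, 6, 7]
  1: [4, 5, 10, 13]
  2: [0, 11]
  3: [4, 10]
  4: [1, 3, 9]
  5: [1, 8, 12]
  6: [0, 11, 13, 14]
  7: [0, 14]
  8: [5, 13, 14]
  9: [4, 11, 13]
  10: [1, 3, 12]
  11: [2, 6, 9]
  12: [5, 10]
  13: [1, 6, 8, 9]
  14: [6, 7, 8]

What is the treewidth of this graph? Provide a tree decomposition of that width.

Every bag has size at most 4, so the width is 4 − 1 = 3 and tw(G) ≤ 3. For the lower bound: the 4 vertex sets {3,10,12}, {5}, {1}, {4,8,9,13} are disjoint, each induces a connected subgraph, and every pair is joined by at least one edge of G. Contracting each set to a single vertex therefore yields K_{4} as a minor, and since treewidth is minor-monotone, tw(G) ≥ tw(K_{4}) = 3. The upper and lower bounds meet at 3, so that is the treewidth.

Treewidth 3.
Bags: B1 = {3, 5, 10, 12}  B2 = {1, 3, 5, 10}  B3 = {1, 3, 4, 5}  B4 = {1, 4, 5, 8}  B5 = {1, 4, 8, 13}  B6 = {4, 8, 9, 13}  B7 = {8, 9, 13, 14}  B8 = {6, 9, 13, 14}  B9 = {6, 9, 11, 14}  B10 = {6, 7, 11, 14}  B11 = {0, 6, 7, 11}  B12 = {0, 2, 7, 11}
Tree: B1–B2, B2–B3, B3–B4, B4–B5, B5–B6, B6–B7, B7–B8, B8–B9, B9–B10, B10–B11, B11–B12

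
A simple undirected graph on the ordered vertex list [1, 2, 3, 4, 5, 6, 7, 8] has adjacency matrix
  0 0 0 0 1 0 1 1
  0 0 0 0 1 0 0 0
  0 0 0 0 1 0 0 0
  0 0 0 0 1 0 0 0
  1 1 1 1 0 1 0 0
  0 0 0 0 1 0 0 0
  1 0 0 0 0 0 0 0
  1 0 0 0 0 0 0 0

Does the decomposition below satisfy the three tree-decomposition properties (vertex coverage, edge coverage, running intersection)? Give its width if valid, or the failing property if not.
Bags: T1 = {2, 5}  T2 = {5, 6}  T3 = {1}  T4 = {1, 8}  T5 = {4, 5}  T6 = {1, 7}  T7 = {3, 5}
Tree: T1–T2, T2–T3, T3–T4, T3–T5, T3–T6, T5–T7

A tree decomposition must satisfy three properties: every vertex lies in some bag; for every edge, both endpoints lie together in some bag; and for every vertex, the bags containing it form a connected subtree. Here edge (5,1) lies in no bag, so the decomposition is invalid.

No — edge (5,1) lies in no bag.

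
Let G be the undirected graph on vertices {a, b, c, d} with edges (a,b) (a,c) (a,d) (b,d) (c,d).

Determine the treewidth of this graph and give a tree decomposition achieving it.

The largest bag has 3 vertices, giving width 2; this decomposition certifies tw(G) ≤ 2. On the other hand G contains the 3-clique {a, c, d}. A clique must lie in a single bag of any decomposition, so no decomposition can have width below 2. Combining the bounds, tw(G) = 2.

Treewidth 2.
One optimal decomposition is:
Bags: B1 = {a, c, d}  B2 = {a, b, d}
Tree: B1–B2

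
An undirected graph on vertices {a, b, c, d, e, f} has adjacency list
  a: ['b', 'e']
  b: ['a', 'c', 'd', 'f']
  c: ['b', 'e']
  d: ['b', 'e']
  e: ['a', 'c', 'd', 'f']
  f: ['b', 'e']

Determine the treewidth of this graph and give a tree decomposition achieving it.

Treewidth 2.
One such decomposition:
Bags: B1 = {b, d, e}  B2 = {b, c, e}  B3 = {b, e, f}  B4 = {a, b, e}
Tree: B1–B2, B2–B3, B3–B4

The largest bag has 3 vertices, giving width 2; this decomposition certifies tw(G) ≤ 2. Since d–b–c–e–d is a cycle in G, G is not acyclic. Forests are exactly the graphs of treewidth ≤ 1, so tw(G) ≥ 2. Combining the bounds, tw(G) = 2.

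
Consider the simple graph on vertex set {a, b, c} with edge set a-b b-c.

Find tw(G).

1

A width-1 tree decomposition is:
Bags: B1 = {b, c}  B2 = {a, b}
Tree: B1–B2
Each bag holds 2 vertices, so the decomposition has width 1, which upper-bounds the treewidth. Any graph with an edge has treewidth ≥ 1, and G has the edge b–c. Therefore the treewidth is 1.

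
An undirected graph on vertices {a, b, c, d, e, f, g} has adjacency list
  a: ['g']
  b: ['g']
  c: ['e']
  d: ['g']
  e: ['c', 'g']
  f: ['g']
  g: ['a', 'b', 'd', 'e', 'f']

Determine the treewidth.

A width-1 tree decomposition is:
Bags: B1 = {e, g}  B2 = {a, g}  B3 = {d, g}  B4 = {b, g}  B5 = {f, g}  B6 = {c, e}
Tree: B1–B2, B2–B3, B2–B4, B4–B5, B1–B6
Each bag holds 2 vertices, so the decomposition has width 1, which upper-bounds the treewidth. Any graph with an edge has treewidth ≥ 1, and G has the edge g–e. The upper and lower bounds meet at 1, so that is the treewidth.

1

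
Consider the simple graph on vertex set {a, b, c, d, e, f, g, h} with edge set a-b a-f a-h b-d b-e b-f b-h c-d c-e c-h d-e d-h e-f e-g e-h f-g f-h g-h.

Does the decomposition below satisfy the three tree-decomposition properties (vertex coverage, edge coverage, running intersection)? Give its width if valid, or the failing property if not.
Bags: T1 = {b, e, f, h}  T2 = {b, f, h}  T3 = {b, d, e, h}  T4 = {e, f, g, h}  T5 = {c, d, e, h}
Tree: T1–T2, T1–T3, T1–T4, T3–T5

No — vertex a appears in no bag.

A tree decomposition must satisfy three properties: every vertex lies in some bag; for every edge, both endpoints lie together in some bag; and for every vertex, the bags containing it form a connected subtree. Here vertex a appears in no bag, so the decomposition is invalid.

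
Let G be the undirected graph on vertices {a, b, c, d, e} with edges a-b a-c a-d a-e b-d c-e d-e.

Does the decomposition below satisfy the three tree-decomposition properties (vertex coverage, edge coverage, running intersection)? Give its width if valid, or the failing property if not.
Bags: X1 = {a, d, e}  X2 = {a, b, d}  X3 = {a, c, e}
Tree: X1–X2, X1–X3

Every vertex of G appears in some bag (union = {a, b, c, d, e}); every edge is covered by a bag; and for each vertex v the set of bags containing v is connected in the bag tree. The decomposition is therefore valid. The largest bag has 3 vertices, so the width is 2.

Yes; width 2.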